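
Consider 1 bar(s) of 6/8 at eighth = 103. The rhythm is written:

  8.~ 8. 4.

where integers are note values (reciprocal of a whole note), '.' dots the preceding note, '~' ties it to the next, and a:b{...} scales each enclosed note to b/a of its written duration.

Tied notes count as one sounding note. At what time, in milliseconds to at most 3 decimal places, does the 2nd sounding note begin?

note 2 onset = 3b = 1747.573ms

1. 0.0ms @ 0 + 1747.573ms (3)
2. 1747.573ms @ 3 + 1747.573ms (3)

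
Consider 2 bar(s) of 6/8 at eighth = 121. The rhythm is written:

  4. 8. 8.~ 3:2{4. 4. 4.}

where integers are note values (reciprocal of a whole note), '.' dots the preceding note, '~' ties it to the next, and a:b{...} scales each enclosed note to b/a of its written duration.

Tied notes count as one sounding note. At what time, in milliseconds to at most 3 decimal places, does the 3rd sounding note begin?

1. 0.0ms @ 0 + 1487.603ms (3)
2. 1487.603ms @ 3 + 743.802ms (3/2)
3. 2231.405ms @ 9/2 + 1735.537ms (7/2)
4. 3966.942ms @ 8 + 991.736ms (2)
5. 4958.678ms @ 10 + 991.736ms (2)

note 3 onset = 9/2b = 2231.405ms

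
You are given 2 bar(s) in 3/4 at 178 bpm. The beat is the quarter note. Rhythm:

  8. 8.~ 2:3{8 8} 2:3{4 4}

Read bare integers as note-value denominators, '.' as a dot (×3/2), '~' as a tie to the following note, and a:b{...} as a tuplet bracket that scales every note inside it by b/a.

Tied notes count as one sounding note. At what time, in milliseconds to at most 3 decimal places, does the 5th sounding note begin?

note 5 onset = 9/2b = 1516.854ms

1. 0.0ms @ 0 + 252.809ms (3/4)
2. 252.809ms @ 3/4 + 505.618ms (3/2)
3. 758.427ms @ 9/4 + 252.809ms (3/4)
4. 1011.236ms @ 3 + 505.618ms (3/2)
5. 1516.854ms @ 9/2 + 505.618ms (3/2)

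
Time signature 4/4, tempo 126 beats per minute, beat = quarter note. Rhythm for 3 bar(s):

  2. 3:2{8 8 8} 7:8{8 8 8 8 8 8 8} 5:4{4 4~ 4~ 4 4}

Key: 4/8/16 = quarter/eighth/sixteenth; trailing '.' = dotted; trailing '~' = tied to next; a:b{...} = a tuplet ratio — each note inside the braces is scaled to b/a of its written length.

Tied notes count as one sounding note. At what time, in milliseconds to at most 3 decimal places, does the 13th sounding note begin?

note 13 onset = 44/5b = 4190.476ms

1. 0.0ms @ 0 + 1428.571ms (3)
2. 1428.571ms @ 3 + 158.73ms (1/3)
3. 1587.302ms @ 10/3 + 158.73ms (1/3)
4. 1746.032ms @ 11/3 + 158.73ms (1/3)
5. 1904.762ms @ 4 + 272.109ms (4/7)
6. 2176.871ms @ 32/7 + 272.109ms (4/7)
7. 2448.98ms @ 36/7 + 272.109ms (4/7)
8. 2721.088ms @ 40/7 + 272.109ms (4/7)
9. 2993.197ms @ 44/7 + 272.109ms (4/7)
10. 3265.306ms @ 48/7 + 272.109ms (4/7)
11. 3537.415ms @ 52/7 + 272.109ms (4/7)
12. 3809.524ms @ 8 + 380.952ms (4/5)
13. 4190.476ms @ 44/5 + 1142.857ms (12/5)
14. 5333.333ms @ 56/5 + 380.952ms (4/5)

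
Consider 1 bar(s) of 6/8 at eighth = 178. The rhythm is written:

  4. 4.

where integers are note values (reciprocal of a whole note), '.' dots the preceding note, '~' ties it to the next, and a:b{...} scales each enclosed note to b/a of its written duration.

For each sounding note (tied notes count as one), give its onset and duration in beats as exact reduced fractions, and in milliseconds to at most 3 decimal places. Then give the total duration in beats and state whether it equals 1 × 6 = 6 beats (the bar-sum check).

1) 0.0ms=0b +1011.236ms=3b
2) 1011.236ms=3b +1011.236ms=3b
Σ=6b of 6 (178bpm 6/8) — PASS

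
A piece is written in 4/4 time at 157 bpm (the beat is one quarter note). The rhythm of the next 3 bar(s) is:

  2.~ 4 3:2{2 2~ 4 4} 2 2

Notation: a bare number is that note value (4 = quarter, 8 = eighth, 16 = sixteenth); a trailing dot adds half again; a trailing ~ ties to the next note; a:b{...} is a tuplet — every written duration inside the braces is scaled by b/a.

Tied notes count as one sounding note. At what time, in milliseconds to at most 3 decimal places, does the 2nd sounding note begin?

note 2 onset = 4b = 1528.662ms

1. 0.0ms @ 0 + 1528.662ms (4)
2. 1528.662ms @ 4 + 509.554ms (4/3)
3. 2038.217ms @ 16/3 + 764.331ms (2)
4. 2802.548ms @ 22/3 + 254.777ms (2/3)
5. 3057.325ms @ 8 + 764.331ms (2)
6. 3821.656ms @ 10 + 764.331ms (2)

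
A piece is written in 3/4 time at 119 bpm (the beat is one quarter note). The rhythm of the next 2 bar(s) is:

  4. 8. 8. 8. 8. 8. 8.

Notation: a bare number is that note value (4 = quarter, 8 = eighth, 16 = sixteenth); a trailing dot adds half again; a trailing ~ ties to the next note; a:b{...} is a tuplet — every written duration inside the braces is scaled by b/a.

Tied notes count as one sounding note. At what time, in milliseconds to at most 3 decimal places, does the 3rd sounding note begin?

note 3 onset = 9/4b = 1134.454ms

1. 0.0ms @ 0 + 756.303ms (3/2)
2. 756.303ms @ 3/2 + 378.151ms (3/4)
3. 1134.454ms @ 9/4 + 378.151ms (3/4)
4. 1512.605ms @ 3 + 378.151ms (3/4)
5. 1890.756ms @ 15/4 + 378.151ms (3/4)
6. 2268.908ms @ 9/2 + 378.151ms (3/4)
7. 2647.059ms @ 21/4 + 378.151ms (3/4)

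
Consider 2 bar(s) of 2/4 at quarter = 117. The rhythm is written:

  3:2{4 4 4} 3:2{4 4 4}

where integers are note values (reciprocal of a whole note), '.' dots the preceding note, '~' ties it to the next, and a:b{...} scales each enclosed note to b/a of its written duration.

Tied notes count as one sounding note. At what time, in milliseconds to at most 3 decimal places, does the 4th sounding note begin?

1. 0.0ms @ 0 + 341.88ms (2/3)
2. 341.88ms @ 2/3 + 341.88ms (2/3)
3. 683.761ms @ 4/3 + 341.88ms (2/3)
4. 1025.641ms @ 2 + 341.88ms (2/3)
5. 1367.521ms @ 8/3 + 341.88ms (2/3)
6. 1709.402ms @ 10/3 + 341.88ms (2/3)

note 4 onset = 2b = 1025.641ms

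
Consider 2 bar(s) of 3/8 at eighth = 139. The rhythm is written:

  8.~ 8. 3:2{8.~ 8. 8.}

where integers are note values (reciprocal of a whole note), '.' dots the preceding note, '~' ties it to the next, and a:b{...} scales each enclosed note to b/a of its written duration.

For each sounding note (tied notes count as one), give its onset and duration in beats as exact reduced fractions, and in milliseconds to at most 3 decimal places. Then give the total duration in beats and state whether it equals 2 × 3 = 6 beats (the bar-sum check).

1) 0.0ms=0b +1294.964ms=3b
2) 1294.964ms=3b +863.309ms=2b
3) 2158.273ms=5b +431.655ms=1b
Σ=6b of 6 (139bpm 3/8) — PASS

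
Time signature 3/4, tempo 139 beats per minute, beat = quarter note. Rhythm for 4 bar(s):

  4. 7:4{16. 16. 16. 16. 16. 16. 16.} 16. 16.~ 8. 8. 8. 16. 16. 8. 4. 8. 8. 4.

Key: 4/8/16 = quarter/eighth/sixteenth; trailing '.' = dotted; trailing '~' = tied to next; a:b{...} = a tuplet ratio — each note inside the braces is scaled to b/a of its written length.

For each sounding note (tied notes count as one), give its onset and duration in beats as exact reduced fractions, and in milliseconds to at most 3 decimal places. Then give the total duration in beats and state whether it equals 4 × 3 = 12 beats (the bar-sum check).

1) 0.0ms=0b +647.482ms=3/2b
2) 647.482ms=3/2b +92.497ms=3/14b
3) 739.979ms=12/7b +92.497ms=3/14b
4) 832.477ms=27/14b +92.497ms=3/14b
5) 924.974ms=15/7b +92.497ms=3/14b
6) 1017.472ms=33/14b +92.497ms=3/14b
7) 1109.969ms=18/7b +92.497ms=3/14b
8) 1202.467ms=39/14b +92.497ms=3/14b
9) 1294.964ms=3b +161.871ms=3/8b
10) 1456.835ms=27/8b +485.612ms=9/8b
11) 1942.446ms=9/2b +323.741ms=3/4b
12) 2266.187ms=21/4b +323.741ms=3/4b
13) 2589.928ms=6b +161.871ms=3/8b
14) 2751.799ms=51/8b +161.871ms=3/8b
15) 2913.669ms=27/4b +323.741ms=3/4b
16) 3237.41ms=15/2b +647.482ms=3/2b
17) 3884.892ms=9b +323.741ms=3/4b
18) 4208.633ms=39/4b +323.741ms=3/4b
19) 4532.374ms=21/2b +647.482ms=3/2b
Σ=12b of 12 (139bpm 3/4) — PASS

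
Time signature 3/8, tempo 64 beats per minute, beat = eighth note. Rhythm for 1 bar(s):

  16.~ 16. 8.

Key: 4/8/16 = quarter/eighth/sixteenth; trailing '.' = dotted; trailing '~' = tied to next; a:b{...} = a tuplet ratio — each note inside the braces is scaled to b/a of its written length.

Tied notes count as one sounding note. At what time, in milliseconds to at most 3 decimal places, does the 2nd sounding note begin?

1. 0.0ms @ 0 + 1406.25ms (3/2)
2. 1406.25ms @ 3/2 + 1406.25ms (3/2)

note 2 onset = 3/2b = 1406.25ms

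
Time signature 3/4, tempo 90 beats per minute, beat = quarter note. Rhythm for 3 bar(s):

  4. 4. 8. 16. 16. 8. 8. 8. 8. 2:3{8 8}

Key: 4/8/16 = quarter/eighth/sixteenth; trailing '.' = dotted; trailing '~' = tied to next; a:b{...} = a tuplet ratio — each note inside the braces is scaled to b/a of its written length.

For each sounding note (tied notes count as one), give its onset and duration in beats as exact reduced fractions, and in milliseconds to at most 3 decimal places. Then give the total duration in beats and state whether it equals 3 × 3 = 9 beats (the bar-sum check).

1) 0.0ms=0b +1000.0ms=3/2b
2) 1000.0ms=3/2b +1000.0ms=3/2b
3) 2000.0ms=3b +500.0ms=3/4b
4) 2500.0ms=15/4b +250.0ms=3/8b
5) 2750.0ms=33/8b +250.0ms=3/8b
6) 3000.0ms=9/2b +500.0ms=3/4b
7) 3500.0ms=21/4b +500.0ms=3/4b
8) 4000.0ms=6b +500.0ms=3/4b
9) 4500.0ms=27/4b +500.0ms=3/4b
10) 5000.0ms=15/2b +500.0ms=3/4b
11) 5500.0ms=33/4b +500.0ms=3/4b
Σ=9b of 9 (90bpm 3/4) — PASS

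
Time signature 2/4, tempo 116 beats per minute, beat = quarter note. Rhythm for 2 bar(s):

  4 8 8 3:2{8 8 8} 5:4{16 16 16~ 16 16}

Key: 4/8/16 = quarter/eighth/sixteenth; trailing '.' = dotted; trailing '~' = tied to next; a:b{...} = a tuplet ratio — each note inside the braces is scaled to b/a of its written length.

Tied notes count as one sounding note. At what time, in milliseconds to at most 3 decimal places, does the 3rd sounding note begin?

1. 0.0ms @ 0 + 517.241ms (1)
2. 517.241ms @ 1 + 258.621ms (1/2)
3. 775.862ms @ 3/2 + 258.621ms (1/2)
4. 1034.483ms @ 2 + 172.414ms (1/3)
5. 1206.897ms @ 7/3 + 172.414ms (1/3)
6. 1379.31ms @ 8/3 + 172.414ms (1/3)
7. 1551.724ms @ 3 + 103.448ms (1/5)
8. 1655.172ms @ 16/5 + 103.448ms (1/5)
9. 1758.621ms @ 17/5 + 206.897ms (2/5)
10. 1965.517ms @ 19/5 + 103.448ms (1/5)

note 3 onset = 3/2b = 775.862ms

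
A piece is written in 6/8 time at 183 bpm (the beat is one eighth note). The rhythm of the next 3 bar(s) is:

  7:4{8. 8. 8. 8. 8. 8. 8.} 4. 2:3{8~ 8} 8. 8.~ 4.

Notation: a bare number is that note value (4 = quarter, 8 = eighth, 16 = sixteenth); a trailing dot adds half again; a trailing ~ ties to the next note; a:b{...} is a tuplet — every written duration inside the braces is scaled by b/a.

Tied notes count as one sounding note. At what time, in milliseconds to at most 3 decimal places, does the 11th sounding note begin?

1. 0.0ms @ 0 + 281.03ms (6/7)
2. 281.03ms @ 6/7 + 281.03ms (6/7)
3. 562.061ms @ 12/7 + 281.03ms (6/7)
4. 843.091ms @ 18/7 + 281.03ms (6/7)
5. 1124.122ms @ 24/7 + 281.03ms (6/7)
6. 1405.152ms @ 30/7 + 281.03ms (6/7)
7. 1686.183ms @ 36/7 + 281.03ms (6/7)
8. 1967.213ms @ 6 + 983.607ms (3)
9. 2950.82ms @ 9 + 983.607ms (3)
10. 3934.426ms @ 12 + 491.803ms (3/2)
11. 4426.23ms @ 27/2 + 1475.41ms (9/2)

note 11 onset = 27/2b = 4426.23ms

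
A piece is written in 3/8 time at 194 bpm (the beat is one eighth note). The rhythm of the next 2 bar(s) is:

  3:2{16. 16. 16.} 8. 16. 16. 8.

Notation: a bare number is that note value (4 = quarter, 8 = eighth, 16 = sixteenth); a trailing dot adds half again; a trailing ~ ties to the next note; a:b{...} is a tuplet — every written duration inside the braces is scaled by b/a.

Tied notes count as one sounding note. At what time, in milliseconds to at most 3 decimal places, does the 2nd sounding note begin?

1. 0.0ms @ 0 + 154.639ms (1/2)
2. 154.639ms @ 1/2 + 154.639ms (1/2)
3. 309.278ms @ 1 + 154.639ms (1/2)
4. 463.918ms @ 3/2 + 463.918ms (3/2)
5. 927.835ms @ 3 + 231.959ms (3/4)
6. 1159.794ms @ 15/4 + 231.959ms (3/4)
7. 1391.753ms @ 9/2 + 463.918ms (3/2)

note 2 onset = 1/2b = 154.639ms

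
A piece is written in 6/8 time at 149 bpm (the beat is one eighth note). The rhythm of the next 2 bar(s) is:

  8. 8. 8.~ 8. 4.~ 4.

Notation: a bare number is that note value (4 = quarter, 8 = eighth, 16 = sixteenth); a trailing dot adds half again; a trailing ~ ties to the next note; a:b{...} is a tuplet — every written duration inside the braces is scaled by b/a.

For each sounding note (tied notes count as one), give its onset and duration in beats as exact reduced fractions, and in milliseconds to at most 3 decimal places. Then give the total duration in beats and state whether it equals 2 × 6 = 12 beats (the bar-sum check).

1) 0.0ms=0b +604.027ms=3/2b
2) 604.027ms=3/2b +604.027ms=3/2b
3) 1208.054ms=3b +1208.054ms=3b
4) 2416.107ms=6b +2416.107ms=6b
Σ=12b of 12 (149bpm 6/8) — PASS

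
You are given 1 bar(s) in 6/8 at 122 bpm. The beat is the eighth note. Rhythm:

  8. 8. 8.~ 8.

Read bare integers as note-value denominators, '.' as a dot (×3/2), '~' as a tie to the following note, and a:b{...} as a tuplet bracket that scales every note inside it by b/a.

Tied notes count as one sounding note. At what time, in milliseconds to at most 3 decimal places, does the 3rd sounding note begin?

note 3 onset = 3b = 1475.41ms

1. 0.0ms @ 0 + 737.705ms (3/2)
2. 737.705ms @ 3/2 + 737.705ms (3/2)
3. 1475.41ms @ 3 + 1475.41ms (3)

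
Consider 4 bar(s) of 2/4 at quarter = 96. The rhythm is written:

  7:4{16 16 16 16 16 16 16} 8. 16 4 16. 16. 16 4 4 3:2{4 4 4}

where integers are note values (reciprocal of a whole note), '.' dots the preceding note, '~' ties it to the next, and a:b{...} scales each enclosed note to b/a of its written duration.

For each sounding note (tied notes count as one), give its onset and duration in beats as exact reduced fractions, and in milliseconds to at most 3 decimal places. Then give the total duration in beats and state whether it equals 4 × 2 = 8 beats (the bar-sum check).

1) 0.0ms=0b +89.286ms=1/7b
2) 89.286ms=1/7b +89.286ms=1/7b
3) 178.571ms=2/7b +89.286ms=1/7b
4) 267.857ms=3/7b +89.286ms=1/7b
5) 357.143ms=4/7b +89.286ms=1/7b
6) 446.429ms=5/7b +89.286ms=1/7b
7) 535.714ms=6/7b +89.286ms=1/7b
8) 625.0ms=1b +468.75ms=3/4b
9) 1093.75ms=7/4b +156.25ms=1/4b
10) 1250.0ms=2b +625.0ms=1b
11) 1875.0ms=3b +234.375ms=3/8b
12) 2109.375ms=27/8b +234.375ms=3/8b
13) 2343.75ms=15/4b +156.25ms=1/4b
14) 2500.0ms=4b +625.0ms=1b
15) 3125.0ms=5b +625.0ms=1b
16) 3750.0ms=6b +416.667ms=2/3b
17) 4166.667ms=20/3b +416.667ms=2/3b
18) 4583.333ms=22/3b +416.667ms=2/3b
Σ=8b of 8 (96bpm 2/4) — PASS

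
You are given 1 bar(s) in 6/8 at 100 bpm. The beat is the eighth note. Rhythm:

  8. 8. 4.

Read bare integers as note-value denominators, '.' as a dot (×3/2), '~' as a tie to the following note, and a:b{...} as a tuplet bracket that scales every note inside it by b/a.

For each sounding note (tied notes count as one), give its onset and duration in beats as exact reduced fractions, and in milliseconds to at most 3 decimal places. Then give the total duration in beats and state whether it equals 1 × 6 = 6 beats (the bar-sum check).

1) 0.0ms=0b +900.0ms=3/2b
2) 900.0ms=3/2b +900.0ms=3/2b
3) 1800.0ms=3b +1800.0ms=3b
Σ=6b of 6 (100bpm 6/8) — PASS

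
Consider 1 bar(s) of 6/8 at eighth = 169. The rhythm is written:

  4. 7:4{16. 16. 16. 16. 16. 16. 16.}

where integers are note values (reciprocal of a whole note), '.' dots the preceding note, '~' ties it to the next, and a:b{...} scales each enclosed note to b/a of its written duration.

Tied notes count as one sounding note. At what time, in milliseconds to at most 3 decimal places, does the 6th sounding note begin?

1. 0.0ms @ 0 + 1065.089ms (3)
2. 1065.089ms @ 3 + 152.156ms (3/7)
3. 1217.244ms @ 24/7 + 152.156ms (3/7)
4. 1369.4ms @ 27/7 + 152.156ms (3/7)
5. 1521.555ms @ 30/7 + 152.156ms (3/7)
6. 1673.711ms @ 33/7 + 152.156ms (3/7)
7. 1825.866ms @ 36/7 + 152.156ms (3/7)
8. 1978.022ms @ 39/7 + 152.156ms (3/7)

note 6 onset = 33/7b = 1673.711ms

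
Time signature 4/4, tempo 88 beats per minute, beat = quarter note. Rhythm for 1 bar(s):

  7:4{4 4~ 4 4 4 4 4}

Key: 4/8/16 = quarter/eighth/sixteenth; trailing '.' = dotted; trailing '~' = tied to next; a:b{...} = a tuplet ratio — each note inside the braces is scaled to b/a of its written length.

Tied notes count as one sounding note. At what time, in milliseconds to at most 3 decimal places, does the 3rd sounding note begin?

note 3 onset = 12/7b = 1168.831ms

1. 0.0ms @ 0 + 389.61ms (4/7)
2. 389.61ms @ 4/7 + 779.221ms (8/7)
3. 1168.831ms @ 12/7 + 389.61ms (4/7)
4. 1558.442ms @ 16/7 + 389.61ms (4/7)
5. 1948.052ms @ 20/7 + 389.61ms (4/7)
6. 2337.662ms @ 24/7 + 389.61ms (4/7)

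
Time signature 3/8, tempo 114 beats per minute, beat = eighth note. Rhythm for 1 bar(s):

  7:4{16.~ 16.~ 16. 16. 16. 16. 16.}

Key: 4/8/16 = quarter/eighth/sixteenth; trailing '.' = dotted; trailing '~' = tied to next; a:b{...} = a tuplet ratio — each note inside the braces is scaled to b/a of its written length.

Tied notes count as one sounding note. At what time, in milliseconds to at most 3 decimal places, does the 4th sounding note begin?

1. 0.0ms @ 0 + 676.692ms (9/7)
2. 676.692ms @ 9/7 + 225.564ms (3/7)
3. 902.256ms @ 12/7 + 225.564ms (3/7)
4. 1127.82ms @ 15/7 + 225.564ms (3/7)
5. 1353.383ms @ 18/7 + 225.564ms (3/7)

note 4 onset = 15/7b = 1127.82ms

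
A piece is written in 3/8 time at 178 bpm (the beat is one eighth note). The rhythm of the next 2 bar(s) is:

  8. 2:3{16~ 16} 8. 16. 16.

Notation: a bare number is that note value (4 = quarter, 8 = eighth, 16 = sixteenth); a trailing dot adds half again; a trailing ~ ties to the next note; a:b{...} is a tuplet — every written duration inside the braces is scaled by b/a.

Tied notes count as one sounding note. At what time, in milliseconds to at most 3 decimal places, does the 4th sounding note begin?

1. 0.0ms @ 0 + 505.618ms (3/2)
2. 505.618ms @ 3/2 + 505.618ms (3/2)
3. 1011.236ms @ 3 + 505.618ms (3/2)
4. 1516.854ms @ 9/2 + 252.809ms (3/4)
5. 1769.663ms @ 21/4 + 252.809ms (3/4)

note 4 onset = 9/2b = 1516.854ms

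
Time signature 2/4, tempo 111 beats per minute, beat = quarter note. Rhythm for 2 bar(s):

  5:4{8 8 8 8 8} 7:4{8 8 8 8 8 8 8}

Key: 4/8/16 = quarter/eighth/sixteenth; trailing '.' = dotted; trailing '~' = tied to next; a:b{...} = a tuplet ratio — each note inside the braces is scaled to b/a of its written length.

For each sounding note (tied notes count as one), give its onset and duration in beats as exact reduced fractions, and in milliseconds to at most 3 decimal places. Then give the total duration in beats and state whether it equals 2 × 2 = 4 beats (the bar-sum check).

1) 0.0ms=0b +216.216ms=2/5b
2) 216.216ms=2/5b +216.216ms=2/5b
3) 432.432ms=4/5b +216.216ms=2/5b
4) 648.649ms=6/5b +216.216ms=2/5b
5) 864.865ms=8/5b +216.216ms=2/5b
6) 1081.081ms=2b +154.44ms=2/7b
7) 1235.521ms=16/7b +154.44ms=2/7b
8) 1389.961ms=18/7b +154.44ms=2/7b
9) 1544.402ms=20/7b +154.44ms=2/7b
10) 1698.842ms=22/7b +154.44ms=2/7b
11) 1853.282ms=24/7b +154.44ms=2/7b
12) 2007.722ms=26/7b +154.44ms=2/7b
Σ=4b of 4 (111bpm 2/4) — PASS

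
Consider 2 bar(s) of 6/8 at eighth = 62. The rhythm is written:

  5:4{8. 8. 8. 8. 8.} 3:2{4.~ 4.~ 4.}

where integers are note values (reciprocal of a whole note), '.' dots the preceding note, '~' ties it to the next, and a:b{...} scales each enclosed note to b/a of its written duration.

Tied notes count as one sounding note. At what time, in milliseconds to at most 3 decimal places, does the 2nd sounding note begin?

1. 0.0ms @ 0 + 1161.29ms (6/5)
2. 1161.29ms @ 6/5 + 1161.29ms (6/5)
3. 2322.581ms @ 12/5 + 1161.29ms (6/5)
4. 3483.871ms @ 18/5 + 1161.29ms (6/5)
5. 4645.161ms @ 24/5 + 1161.29ms (6/5)
6. 5806.452ms @ 6 + 5806.452ms (6)

note 2 onset = 6/5b = 1161.29ms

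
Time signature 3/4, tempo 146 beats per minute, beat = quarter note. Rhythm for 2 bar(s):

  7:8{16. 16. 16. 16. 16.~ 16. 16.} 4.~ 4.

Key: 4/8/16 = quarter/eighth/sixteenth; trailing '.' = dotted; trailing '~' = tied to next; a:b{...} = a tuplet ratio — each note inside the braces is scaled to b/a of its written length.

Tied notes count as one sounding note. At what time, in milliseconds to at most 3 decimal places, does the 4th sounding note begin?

1. 0.0ms @ 0 + 176.125ms (3/7)
2. 176.125ms @ 3/7 + 176.125ms (3/7)
3. 352.25ms @ 6/7 + 176.125ms (3/7)
4. 528.376ms @ 9/7 + 176.125ms (3/7)
5. 704.501ms @ 12/7 + 352.25ms (6/7)
6. 1056.751ms @ 18/7 + 176.125ms (3/7)
7. 1232.877ms @ 3 + 1232.877ms (3)

note 4 onset = 9/7b = 528.376ms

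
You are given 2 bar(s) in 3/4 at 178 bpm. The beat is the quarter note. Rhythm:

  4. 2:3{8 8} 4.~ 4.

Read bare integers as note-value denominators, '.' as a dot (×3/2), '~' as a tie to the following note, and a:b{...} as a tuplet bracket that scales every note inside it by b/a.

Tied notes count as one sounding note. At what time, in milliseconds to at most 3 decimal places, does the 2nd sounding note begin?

1. 0.0ms @ 0 + 505.618ms (3/2)
2. 505.618ms @ 3/2 + 252.809ms (3/4)
3. 758.427ms @ 9/4 + 252.809ms (3/4)
4. 1011.236ms @ 3 + 1011.236ms (3)

note 2 onset = 3/2b = 505.618ms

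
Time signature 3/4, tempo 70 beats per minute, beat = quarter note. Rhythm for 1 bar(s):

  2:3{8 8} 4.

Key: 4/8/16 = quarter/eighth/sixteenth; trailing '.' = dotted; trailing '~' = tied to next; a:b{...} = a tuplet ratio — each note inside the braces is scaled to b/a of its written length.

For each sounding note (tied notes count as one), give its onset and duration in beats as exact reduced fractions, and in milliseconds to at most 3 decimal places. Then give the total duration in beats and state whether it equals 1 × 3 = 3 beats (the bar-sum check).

1) 0.0ms=0b +642.857ms=3/4b
2) 642.857ms=3/4b +642.857ms=3/4b
3) 1285.714ms=3/2b +1285.714ms=3/2b
Σ=3b of 3 (70bpm 3/4) — PASS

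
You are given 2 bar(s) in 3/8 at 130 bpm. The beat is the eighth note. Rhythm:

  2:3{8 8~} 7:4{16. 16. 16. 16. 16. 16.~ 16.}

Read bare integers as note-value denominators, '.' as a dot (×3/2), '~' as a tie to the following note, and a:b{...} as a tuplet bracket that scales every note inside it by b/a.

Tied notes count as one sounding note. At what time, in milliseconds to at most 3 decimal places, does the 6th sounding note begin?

note 6 onset = 33/7b = 2175.824ms

1. 0.0ms @ 0 + 692.308ms (3/2)
2. 692.308ms @ 3/2 + 890.11ms (27/14)
3. 1582.418ms @ 24/7 + 197.802ms (3/7)
4. 1780.22ms @ 27/7 + 197.802ms (3/7)
5. 1978.022ms @ 30/7 + 197.802ms (3/7)
6. 2175.824ms @ 33/7 + 197.802ms (3/7)
7. 2373.626ms @ 36/7 + 395.604ms (6/7)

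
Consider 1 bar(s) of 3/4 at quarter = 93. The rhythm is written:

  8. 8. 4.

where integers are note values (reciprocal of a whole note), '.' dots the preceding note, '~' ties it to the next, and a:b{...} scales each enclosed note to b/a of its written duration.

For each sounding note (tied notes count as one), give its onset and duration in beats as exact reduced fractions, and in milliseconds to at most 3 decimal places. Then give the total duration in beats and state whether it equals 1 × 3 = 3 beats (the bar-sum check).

1) 0.0ms=0b +483.871ms=3/4b
2) 483.871ms=3/4b +483.871ms=3/4b
3) 967.742ms=3/2b +967.742ms=3/2b
Σ=3b of 3 (93bpm 3/4) — PASS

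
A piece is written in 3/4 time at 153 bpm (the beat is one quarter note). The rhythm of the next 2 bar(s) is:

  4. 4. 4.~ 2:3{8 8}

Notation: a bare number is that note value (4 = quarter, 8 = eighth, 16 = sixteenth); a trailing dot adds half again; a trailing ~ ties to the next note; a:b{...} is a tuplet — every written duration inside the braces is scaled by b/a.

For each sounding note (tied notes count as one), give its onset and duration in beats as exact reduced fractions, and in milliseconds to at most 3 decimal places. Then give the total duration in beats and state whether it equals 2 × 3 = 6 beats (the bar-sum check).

1) 0.0ms=0b +588.235ms=3/2b
2) 588.235ms=3/2b +588.235ms=3/2b
3) 1176.471ms=3b +882.353ms=9/4b
4) 2058.824ms=21/4b +294.118ms=3/4b
Σ=6b of 6 (153bpm 3/4) — PASS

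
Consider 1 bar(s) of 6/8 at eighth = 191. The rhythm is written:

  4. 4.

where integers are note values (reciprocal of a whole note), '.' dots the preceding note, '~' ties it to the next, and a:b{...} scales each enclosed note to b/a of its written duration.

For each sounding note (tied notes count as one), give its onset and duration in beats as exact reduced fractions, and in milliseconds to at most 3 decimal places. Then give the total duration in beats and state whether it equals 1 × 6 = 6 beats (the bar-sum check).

1) 0.0ms=0b +942.408ms=3b
2) 942.408ms=3b +942.408ms=3b
Σ=6b of 6 (191bpm 6/8) — PASS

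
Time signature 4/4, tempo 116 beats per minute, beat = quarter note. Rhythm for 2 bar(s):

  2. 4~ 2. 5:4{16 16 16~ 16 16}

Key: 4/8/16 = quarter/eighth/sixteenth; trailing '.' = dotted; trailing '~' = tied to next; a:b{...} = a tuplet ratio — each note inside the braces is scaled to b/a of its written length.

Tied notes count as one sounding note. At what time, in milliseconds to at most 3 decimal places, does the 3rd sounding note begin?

1. 0.0ms @ 0 + 1551.724ms (3)
2. 1551.724ms @ 3 + 2068.966ms (4)
3. 3620.69ms @ 7 + 103.448ms (1/5)
4. 3724.138ms @ 36/5 + 103.448ms (1/5)
5. 3827.586ms @ 37/5 + 206.897ms (2/5)
6. 4034.483ms @ 39/5 + 103.448ms (1/5)

note 3 onset = 7b = 3620.69ms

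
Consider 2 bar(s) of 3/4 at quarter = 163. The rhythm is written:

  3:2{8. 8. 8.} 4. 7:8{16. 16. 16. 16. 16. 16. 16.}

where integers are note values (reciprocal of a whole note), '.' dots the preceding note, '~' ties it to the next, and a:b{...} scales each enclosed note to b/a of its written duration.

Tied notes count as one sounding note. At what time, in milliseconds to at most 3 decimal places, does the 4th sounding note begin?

1. 0.0ms @ 0 + 184.049ms (1/2)
2. 184.049ms @ 1/2 + 184.049ms (1/2)
3. 368.098ms @ 1 + 184.049ms (1/2)
4. 552.147ms @ 3/2 + 552.147ms (3/2)
5. 1104.294ms @ 3 + 157.756ms (3/7)
6. 1262.051ms @ 24/7 + 157.756ms (3/7)
7. 1419.807ms @ 27/7 + 157.756ms (3/7)
8. 1577.564ms @ 30/7 + 157.756ms (3/7)
9. 1735.32ms @ 33/7 + 157.756ms (3/7)
10. 1893.076ms @ 36/7 + 157.756ms (3/7)
11. 2050.833ms @ 39/7 + 157.756ms (3/7)

note 4 onset = 3/2b = 552.147ms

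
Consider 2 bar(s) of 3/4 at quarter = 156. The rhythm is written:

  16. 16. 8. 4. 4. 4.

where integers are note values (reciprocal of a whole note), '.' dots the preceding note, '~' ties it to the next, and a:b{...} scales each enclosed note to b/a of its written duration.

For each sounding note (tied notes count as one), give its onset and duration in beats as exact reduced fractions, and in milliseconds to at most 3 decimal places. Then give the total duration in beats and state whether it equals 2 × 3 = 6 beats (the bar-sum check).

1) 0.0ms=0b +144.231ms=3/8b
2) 144.231ms=3/8b +144.231ms=3/8b
3) 288.462ms=3/4b +288.462ms=3/4b
4) 576.923ms=3/2b +576.923ms=3/2b
5) 1153.846ms=3b +576.923ms=3/2b
6) 1730.769ms=9/2b +576.923ms=3/2b
Σ=6b of 6 (156bpm 3/4) — PASS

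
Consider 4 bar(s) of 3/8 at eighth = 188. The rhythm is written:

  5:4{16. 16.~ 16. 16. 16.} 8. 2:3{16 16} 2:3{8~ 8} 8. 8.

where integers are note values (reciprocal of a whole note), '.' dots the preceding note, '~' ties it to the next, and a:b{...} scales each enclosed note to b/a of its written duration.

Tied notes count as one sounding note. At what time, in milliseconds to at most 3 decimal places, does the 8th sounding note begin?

note 8 onset = 6b = 1914.894ms

1. 0.0ms @ 0 + 191.489ms (3/5)
2. 191.489ms @ 3/5 + 382.979ms (6/5)
3. 574.468ms @ 9/5 + 191.489ms (3/5)
4. 765.957ms @ 12/5 + 191.489ms (3/5)
5. 957.447ms @ 3 + 478.723ms (3/2)
6. 1436.17ms @ 9/2 + 239.362ms (3/4)
7. 1675.532ms @ 21/4 + 239.362ms (3/4)
8. 1914.894ms @ 6 + 957.447ms (3)
9. 2872.34ms @ 9 + 478.723ms (3/2)
10. 3351.064ms @ 21/2 + 478.723ms (3/2)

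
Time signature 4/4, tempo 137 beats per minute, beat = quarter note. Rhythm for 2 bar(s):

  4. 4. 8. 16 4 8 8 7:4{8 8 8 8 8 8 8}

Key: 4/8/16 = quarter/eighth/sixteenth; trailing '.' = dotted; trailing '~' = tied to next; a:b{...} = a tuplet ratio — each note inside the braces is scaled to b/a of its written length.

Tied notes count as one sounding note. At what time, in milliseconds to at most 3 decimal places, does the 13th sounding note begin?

1. 0.0ms @ 0 + 656.934ms (3/2)
2. 656.934ms @ 3/2 + 656.934ms (3/2)
3. 1313.869ms @ 3 + 328.467ms (3/4)
4. 1642.336ms @ 15/4 + 109.489ms (1/4)
5. 1751.825ms @ 4 + 437.956ms (1)
6. 2189.781ms @ 5 + 218.978ms (1/2)
7. 2408.759ms @ 11/2 + 218.978ms (1/2)
8. 2627.737ms @ 6 + 125.13ms (2/7)
9. 2752.868ms @ 44/7 + 125.13ms (2/7)
10. 2877.998ms @ 46/7 + 125.13ms (2/7)
11. 3003.128ms @ 48/7 + 125.13ms (2/7)
12. 3128.259ms @ 50/7 + 125.13ms (2/7)
13. 3253.389ms @ 52/7 + 125.13ms (2/7)
14. 3378.519ms @ 54/7 + 125.13ms (2/7)

note 13 onset = 52/7b = 3253.389ms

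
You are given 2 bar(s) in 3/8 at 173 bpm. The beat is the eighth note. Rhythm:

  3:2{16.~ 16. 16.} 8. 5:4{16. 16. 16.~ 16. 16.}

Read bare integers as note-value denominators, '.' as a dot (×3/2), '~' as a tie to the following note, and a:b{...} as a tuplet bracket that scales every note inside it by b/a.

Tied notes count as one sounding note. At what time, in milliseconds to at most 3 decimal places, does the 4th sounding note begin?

note 4 onset = 3b = 1040.462ms

1. 0.0ms @ 0 + 346.821ms (1)
2. 346.821ms @ 1 + 173.41ms (1/2)
3. 520.231ms @ 3/2 + 520.231ms (3/2)
4. 1040.462ms @ 3 + 208.092ms (3/5)
5. 1248.555ms @ 18/5 + 208.092ms (3/5)
6. 1456.647ms @ 21/5 + 416.185ms (6/5)
7. 1872.832ms @ 27/5 + 208.092ms (3/5)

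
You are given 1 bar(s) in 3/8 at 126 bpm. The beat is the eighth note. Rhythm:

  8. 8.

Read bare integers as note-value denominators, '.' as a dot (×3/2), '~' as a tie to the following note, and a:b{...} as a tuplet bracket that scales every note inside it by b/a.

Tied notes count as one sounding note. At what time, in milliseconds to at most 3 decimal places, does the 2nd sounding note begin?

note 2 onset = 3/2b = 714.286ms

1. 0.0ms @ 0 + 714.286ms (3/2)
2. 714.286ms @ 3/2 + 714.286ms (3/2)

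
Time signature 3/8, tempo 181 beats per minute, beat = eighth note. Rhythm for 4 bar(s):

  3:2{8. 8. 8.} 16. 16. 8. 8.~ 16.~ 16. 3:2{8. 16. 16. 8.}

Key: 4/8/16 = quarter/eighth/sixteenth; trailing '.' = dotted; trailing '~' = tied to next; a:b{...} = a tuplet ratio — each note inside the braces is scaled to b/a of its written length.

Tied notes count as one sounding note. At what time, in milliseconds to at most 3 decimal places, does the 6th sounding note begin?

note 6 onset = 9/2b = 1491.713ms

1. 0.0ms @ 0 + 331.492ms (1)
2. 331.492ms @ 1 + 331.492ms (1)
3. 662.983ms @ 2 + 331.492ms (1)
4. 994.475ms @ 3 + 248.619ms (3/4)
5. 1243.094ms @ 15/4 + 248.619ms (3/4)
6. 1491.713ms @ 9/2 + 497.238ms (3/2)
7. 1988.95ms @ 6 + 994.475ms (3)
8. 2983.425ms @ 9 + 331.492ms (1)
9. 3314.917ms @ 10 + 165.746ms (1/2)
10. 3480.663ms @ 21/2 + 165.746ms (1/2)
11. 3646.409ms @ 11 + 331.492ms (1)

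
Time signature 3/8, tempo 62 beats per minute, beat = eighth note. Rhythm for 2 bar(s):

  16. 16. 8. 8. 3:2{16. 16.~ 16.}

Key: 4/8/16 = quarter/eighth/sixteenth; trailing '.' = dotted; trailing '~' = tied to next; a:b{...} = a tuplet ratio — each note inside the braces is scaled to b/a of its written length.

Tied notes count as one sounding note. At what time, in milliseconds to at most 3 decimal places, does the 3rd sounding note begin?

1. 0.0ms @ 0 + 725.806ms (3/4)
2. 725.806ms @ 3/4 + 725.806ms (3/4)
3. 1451.613ms @ 3/2 + 1451.613ms (3/2)
4. 2903.226ms @ 3 + 1451.613ms (3/2)
5. 4354.839ms @ 9/2 + 483.871ms (1/2)
6. 4838.71ms @ 5 + 967.742ms (1)

note 3 onset = 3/2b = 1451.613ms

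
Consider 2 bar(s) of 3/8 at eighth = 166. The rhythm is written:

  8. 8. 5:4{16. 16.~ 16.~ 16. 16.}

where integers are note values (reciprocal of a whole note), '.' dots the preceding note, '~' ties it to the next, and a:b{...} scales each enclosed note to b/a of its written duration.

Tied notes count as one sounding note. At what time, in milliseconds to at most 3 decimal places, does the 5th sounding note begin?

note 5 onset = 27/5b = 1951.807ms

1. 0.0ms @ 0 + 542.169ms (3/2)
2. 542.169ms @ 3/2 + 542.169ms (3/2)
3. 1084.337ms @ 3 + 216.867ms (3/5)
4. 1301.205ms @ 18/5 + 650.602ms (9/5)
5. 1951.807ms @ 27/5 + 216.867ms (3/5)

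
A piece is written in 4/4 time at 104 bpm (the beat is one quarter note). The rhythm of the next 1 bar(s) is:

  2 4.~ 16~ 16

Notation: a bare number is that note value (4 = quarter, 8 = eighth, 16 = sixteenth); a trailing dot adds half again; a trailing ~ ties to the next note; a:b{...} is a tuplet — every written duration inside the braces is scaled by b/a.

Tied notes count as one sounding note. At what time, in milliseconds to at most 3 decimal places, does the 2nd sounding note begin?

1. 0.0ms @ 0 + 1153.846ms (2)
2. 1153.846ms @ 2 + 1153.846ms (2)

note 2 onset = 2b = 1153.846ms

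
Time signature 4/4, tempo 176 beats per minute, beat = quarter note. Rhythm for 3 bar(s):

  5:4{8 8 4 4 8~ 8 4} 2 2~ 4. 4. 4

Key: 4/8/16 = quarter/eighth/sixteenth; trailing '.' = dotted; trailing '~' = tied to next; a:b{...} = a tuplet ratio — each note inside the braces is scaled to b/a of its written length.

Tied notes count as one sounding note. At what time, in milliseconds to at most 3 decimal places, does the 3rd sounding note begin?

note 3 onset = 4/5b = 272.727ms

1. 0.0ms @ 0 + 136.364ms (2/5)
2. 136.364ms @ 2/5 + 136.364ms (2/5)
3. 272.727ms @ 4/5 + 272.727ms (4/5)
4. 545.455ms @ 8/5 + 272.727ms (4/5)
5. 818.182ms @ 12/5 + 272.727ms (4/5)
6. 1090.909ms @ 16/5 + 272.727ms (4/5)
7. 1363.636ms @ 4 + 681.818ms (2)
8. 2045.455ms @ 6 + 1193.182ms (7/2)
9. 3238.636ms @ 19/2 + 511.364ms (3/2)
10. 3750.0ms @ 11 + 340.909ms (1)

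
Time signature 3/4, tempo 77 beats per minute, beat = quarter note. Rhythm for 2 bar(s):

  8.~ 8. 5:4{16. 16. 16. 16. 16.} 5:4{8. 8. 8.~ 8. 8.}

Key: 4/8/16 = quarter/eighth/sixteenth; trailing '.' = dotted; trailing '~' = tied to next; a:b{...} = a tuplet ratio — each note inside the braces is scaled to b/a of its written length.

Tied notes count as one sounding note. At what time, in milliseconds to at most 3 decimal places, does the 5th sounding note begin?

1. 0.0ms @ 0 + 1168.831ms (3/2)
2. 1168.831ms @ 3/2 + 233.766ms (3/10)
3. 1402.597ms @ 9/5 + 233.766ms (3/10)
4. 1636.364ms @ 21/10 + 233.766ms (3/10)
5. 1870.13ms @ 12/5 + 233.766ms (3/10)
6. 2103.896ms @ 27/10 + 233.766ms (3/10)
7. 2337.662ms @ 3 + 467.532ms (3/5)
8. 2805.195ms @ 18/5 + 467.532ms (3/5)
9. 3272.727ms @ 21/5 + 935.065ms (6/5)
10. 4207.792ms @ 27/5 + 467.532ms (3/5)

note 5 onset = 12/5b = 1870.13ms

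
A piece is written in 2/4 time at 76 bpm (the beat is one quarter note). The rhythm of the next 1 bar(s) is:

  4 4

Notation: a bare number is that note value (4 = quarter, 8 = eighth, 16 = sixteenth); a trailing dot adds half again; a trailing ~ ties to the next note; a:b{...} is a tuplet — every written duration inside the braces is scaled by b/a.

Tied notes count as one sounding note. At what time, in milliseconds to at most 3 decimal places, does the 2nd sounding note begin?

1. 0.0ms @ 0 + 789.474ms (1)
2. 789.474ms @ 1 + 789.474ms (1)

note 2 onset = 1b = 789.474ms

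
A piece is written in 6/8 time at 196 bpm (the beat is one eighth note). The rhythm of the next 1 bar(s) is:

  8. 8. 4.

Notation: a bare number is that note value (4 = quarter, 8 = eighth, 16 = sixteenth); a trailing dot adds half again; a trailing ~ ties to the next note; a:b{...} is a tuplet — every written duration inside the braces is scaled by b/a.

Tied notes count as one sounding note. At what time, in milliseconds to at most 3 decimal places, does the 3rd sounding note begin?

1. 0.0ms @ 0 + 459.184ms (3/2)
2. 459.184ms @ 3/2 + 459.184ms (3/2)
3. 918.367ms @ 3 + 918.367ms (3)

note 3 onset = 3b = 918.367ms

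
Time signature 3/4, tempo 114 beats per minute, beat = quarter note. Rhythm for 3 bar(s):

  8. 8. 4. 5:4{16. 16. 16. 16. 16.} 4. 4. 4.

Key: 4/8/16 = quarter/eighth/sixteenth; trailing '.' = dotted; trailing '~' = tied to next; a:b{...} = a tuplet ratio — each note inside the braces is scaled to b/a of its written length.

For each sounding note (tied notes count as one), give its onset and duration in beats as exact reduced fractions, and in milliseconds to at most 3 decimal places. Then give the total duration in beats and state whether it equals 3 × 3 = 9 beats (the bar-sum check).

1) 0.0ms=0b +394.737ms=3/4b
2) 394.737ms=3/4b +394.737ms=3/4b
3) 789.474ms=3/2b +789.474ms=3/2b
4) 1578.947ms=3b +157.895ms=3/10b
5) 1736.842ms=33/10b +157.895ms=3/10b
6) 1894.737ms=18/5b +157.895ms=3/10b
7) 2052.632ms=39/10b +157.895ms=3/10b
8) 2210.526ms=21/5b +157.895ms=3/10b
9) 2368.421ms=9/2b +789.474ms=3/2b
10) 3157.895ms=6b +789.474ms=3/2b
11) 3947.368ms=15/2b +789.474ms=3/2b
Σ=9b of 9 (114bpm 3/4) — PASS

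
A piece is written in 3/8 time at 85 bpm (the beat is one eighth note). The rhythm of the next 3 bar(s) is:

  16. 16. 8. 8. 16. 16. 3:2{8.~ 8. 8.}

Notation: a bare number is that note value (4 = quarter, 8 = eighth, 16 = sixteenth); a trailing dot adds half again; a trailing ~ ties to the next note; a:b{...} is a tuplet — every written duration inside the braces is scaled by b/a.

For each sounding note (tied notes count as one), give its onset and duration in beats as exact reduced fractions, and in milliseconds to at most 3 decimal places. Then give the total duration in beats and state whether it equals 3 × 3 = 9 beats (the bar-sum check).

1) 0.0ms=0b +529.412ms=3/4b
2) 529.412ms=3/4b +529.412ms=3/4b
3) 1058.824ms=3/2b +1058.824ms=3/2b
4) 2117.647ms=3b +1058.824ms=3/2b
5) 3176.471ms=9/2b +529.412ms=3/4b
6) 3705.882ms=21/4b +529.412ms=3/4b
7) 4235.294ms=6b +1411.765ms=2b
8) 5647.059ms=8b +705.882ms=1b
Σ=9b of 9 (85bpm 3/8) — PASS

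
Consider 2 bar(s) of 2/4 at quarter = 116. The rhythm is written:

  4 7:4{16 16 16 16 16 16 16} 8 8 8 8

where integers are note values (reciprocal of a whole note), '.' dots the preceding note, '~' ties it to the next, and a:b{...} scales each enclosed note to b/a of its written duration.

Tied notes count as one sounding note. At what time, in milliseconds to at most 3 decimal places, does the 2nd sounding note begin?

note 2 onset = 1b = 517.241ms

1. 0.0ms @ 0 + 517.241ms (1)
2. 517.241ms @ 1 + 73.892ms (1/7)
3. 591.133ms @ 8/7 + 73.892ms (1/7)
4. 665.025ms @ 9/7 + 73.892ms (1/7)
5. 738.916ms @ 10/7 + 73.892ms (1/7)
6. 812.808ms @ 11/7 + 73.892ms (1/7)
7. 886.7ms @ 12/7 + 73.892ms (1/7)
8. 960.591ms @ 13/7 + 73.892ms (1/7)
9. 1034.483ms @ 2 + 258.621ms (1/2)
10. 1293.103ms @ 5/2 + 258.621ms (1/2)
11. 1551.724ms @ 3 + 258.621ms (1/2)
12. 1810.345ms @ 7/2 + 258.621ms (1/2)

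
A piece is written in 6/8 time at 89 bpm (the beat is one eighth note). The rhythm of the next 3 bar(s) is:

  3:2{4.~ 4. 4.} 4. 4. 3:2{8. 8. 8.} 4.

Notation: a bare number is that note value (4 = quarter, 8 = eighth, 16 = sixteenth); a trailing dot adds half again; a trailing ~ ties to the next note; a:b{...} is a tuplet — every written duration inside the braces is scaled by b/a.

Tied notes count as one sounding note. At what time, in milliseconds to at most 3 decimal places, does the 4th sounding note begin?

1. 0.0ms @ 0 + 2696.629ms (4)
2. 2696.629ms @ 4 + 1348.315ms (2)
3. 4044.944ms @ 6 + 2022.472ms (3)
4. 6067.416ms @ 9 + 2022.472ms (3)
5. 8089.888ms @ 12 + 674.157ms (1)
6. 8764.045ms @ 13 + 674.157ms (1)
7. 9438.202ms @ 14 + 674.157ms (1)
8. 10112.36ms @ 15 + 2022.472ms (3)

note 4 onset = 9b = 6067.416ms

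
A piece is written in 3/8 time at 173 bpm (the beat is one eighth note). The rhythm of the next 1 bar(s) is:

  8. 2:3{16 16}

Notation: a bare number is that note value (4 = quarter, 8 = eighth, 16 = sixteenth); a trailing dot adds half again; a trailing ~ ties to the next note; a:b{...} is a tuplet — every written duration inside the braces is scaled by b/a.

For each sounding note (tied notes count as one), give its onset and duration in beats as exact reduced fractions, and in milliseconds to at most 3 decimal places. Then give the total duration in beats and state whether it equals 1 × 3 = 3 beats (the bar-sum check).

1) 0.0ms=0b +520.231ms=3/2b
2) 520.231ms=3/2b +260.116ms=3/4b
3) 780.347ms=9/4b +260.116ms=3/4b
Σ=3b of 3 (173bpm 3/8) — PASS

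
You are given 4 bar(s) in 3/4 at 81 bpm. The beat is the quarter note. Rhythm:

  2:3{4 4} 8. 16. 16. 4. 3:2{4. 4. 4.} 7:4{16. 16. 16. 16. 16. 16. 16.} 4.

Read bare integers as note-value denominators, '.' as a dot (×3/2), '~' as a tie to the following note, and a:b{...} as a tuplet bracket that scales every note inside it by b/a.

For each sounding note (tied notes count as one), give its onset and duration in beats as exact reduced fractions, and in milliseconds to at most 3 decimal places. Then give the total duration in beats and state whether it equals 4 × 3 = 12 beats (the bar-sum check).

1) 0.0ms=0b +1111.111ms=3/2b
2) 1111.111ms=3/2b +1111.111ms=3/2b
3) 2222.222ms=3b +555.556ms=3/4b
4) 2777.778ms=15/4b +277.778ms=3/8b
5) 3055.556ms=33/8b +277.778ms=3/8b
6) 3333.333ms=9/2b +1111.111ms=3/2b
7) 4444.444ms=6b +740.741ms=1b
8) 5185.185ms=7b +740.741ms=1b
9) 5925.926ms=8b +740.741ms=1b
10) 6666.667ms=9b +158.73ms=3/14b
11) 6825.397ms=129/14b +158.73ms=3/14b
12) 6984.127ms=66/7b +158.73ms=3/14b
13) 7142.857ms=135/14b +158.73ms=3/14b
14) 7301.587ms=69/7b +158.73ms=3/14b
15) 7460.317ms=141/14b +158.73ms=3/14b
16) 7619.048ms=72/7b +158.73ms=3/14b
17) 7777.778ms=21/2b +1111.111ms=3/2b
Σ=12b of 12 (81bpm 3/4) — PASS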